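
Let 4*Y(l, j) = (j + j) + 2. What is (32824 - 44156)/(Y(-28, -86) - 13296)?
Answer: 22664/26677 ≈ 0.84957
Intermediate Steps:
Y(l, j) = 1/2 + j/2 (Y(l, j) = ((j + j) + 2)/4 = (2*j + 2)/4 = (2 + 2*j)/4 = 1/2 + j/2)
(32824 - 44156)/(Y(-28, -86) - 13296) = (32824 - 44156)/((1/2 + (1/2)*(-86)) - 13296) = -11332/((1/2 - 43) - 13296) = -11332/(-85/2 - 13296) = -11332/(-26677/2) = -11332*(-2/26677) = 22664/26677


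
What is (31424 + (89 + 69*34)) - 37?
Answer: 33822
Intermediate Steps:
(31424 + (89 + 69*34)) - 37 = (31424 + (89 + 2346)) - 37 = (31424 + 2435) - 37 = 33859 - 37 = 33822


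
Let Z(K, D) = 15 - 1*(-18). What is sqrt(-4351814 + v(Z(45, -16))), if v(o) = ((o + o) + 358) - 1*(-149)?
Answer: I*sqrt(4351241) ≈ 2086.0*I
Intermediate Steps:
Z(K, D) = 33 (Z(K, D) = 15 + 18 = 33)
v(o) = 507 + 2*o (v(o) = (2*o + 358) + 149 = (358 + 2*o) + 149 = 507 + 2*o)
sqrt(-4351814 + v(Z(45, -16))) = sqrt(-4351814 + (507 + 2*33)) = sqrt(-4351814 + (507 + 66)) = sqrt(-4351814 + 573) = sqrt(-4351241) = I*sqrt(4351241)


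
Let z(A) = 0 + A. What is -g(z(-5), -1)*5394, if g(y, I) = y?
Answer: 26970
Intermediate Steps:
z(A) = A
-g(z(-5), -1)*5394 = -(-5)*5394 = -1*(-26970) = 26970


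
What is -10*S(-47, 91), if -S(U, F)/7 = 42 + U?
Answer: -350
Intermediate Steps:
S(U, F) = -294 - 7*U (S(U, F) = -7*(42 + U) = -294 - 7*U)
-10*S(-47, 91) = -10*(-294 - 7*(-47)) = -10*(-294 + 329) = -10*35 = -350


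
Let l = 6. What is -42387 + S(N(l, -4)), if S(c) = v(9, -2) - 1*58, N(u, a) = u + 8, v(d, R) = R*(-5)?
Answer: -42435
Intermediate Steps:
v(d, R) = -5*R
N(u, a) = 8 + u
S(c) = -48 (S(c) = -5*(-2) - 1*58 = 10 - 58 = -48)
-42387 + S(N(l, -4)) = -42387 - 48 = -42435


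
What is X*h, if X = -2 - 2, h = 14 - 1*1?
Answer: -52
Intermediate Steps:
h = 13 (h = 14 - 1 = 13)
X = -4
X*h = -4*13 = -52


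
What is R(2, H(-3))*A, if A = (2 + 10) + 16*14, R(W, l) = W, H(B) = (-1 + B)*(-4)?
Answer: 472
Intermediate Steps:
H(B) = 4 - 4*B
A = 236 (A = 12 + 224 = 236)
R(2, H(-3))*A = 2*236 = 472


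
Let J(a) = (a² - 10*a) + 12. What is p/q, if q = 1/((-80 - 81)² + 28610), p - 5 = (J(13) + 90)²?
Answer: 1084403466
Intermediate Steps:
J(a) = 12 + a² - 10*a
p = 19886 (p = 5 + ((12 + 13² - 10*13) + 90)² = 5 + ((12 + 169 - 130) + 90)² = 5 + (51 + 90)² = 5 + 141² = 5 + 19881 = 19886)
q = 1/54531 (q = 1/((-161)² + 28610) = 1/(25921 + 28610) = 1/54531 ≈ 1.8338e-5)
p/q = 19886/(1/54531) = 19886*54531 = 1084403466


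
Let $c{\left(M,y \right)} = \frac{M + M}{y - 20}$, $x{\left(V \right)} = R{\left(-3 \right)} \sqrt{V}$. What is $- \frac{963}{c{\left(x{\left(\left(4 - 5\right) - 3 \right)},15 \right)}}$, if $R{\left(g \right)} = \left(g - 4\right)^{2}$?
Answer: $- \frac{4815 i}{196} \approx - 24.566 i$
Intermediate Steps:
$R{\left(g \right)} = \left(-4 + g\right)^{2}$
$x{\left(V \right)} = 49 \sqrt{V}$ ($x{\left(V \right)} = \left(-4 - 3\right)^{2} \sqrt{V} = \left(-7\right)^{2} \sqrt{V} = 49 \sqrt{V}$)
$c{\left(M,y \right)} = \frac{2 M}{-20 + y}$
$- \frac{963}{c{\left(x{\left(\left(4 - 5\right) - 3 \right)},15 \right)}} = - \frac{963}{2 \cdot 49 \sqrt{\left(4 - 5\right) - 3} \frac{1}{-20 + 15}} = - \frac{963}{2 \cdot 49 \sqrt{-1 - 3} \frac{1}{-5}} = - \frac{963}{2 \cdot 49 \sqrt{-4} \left(- \frac{1}{5}\right)} = - \frac{963}{2 \cdot 49 \cdot 2 i \left(- \frac{1}{5}\right)} = - \frac{963}{2 \cdot 98 i \left(- \frac{1}{5}\right)} = - \frac{963}{\left(- \frac{196}{5}\right) i} = - 963 \frac{5 i}{196} = - \frac{4815 i}{196}$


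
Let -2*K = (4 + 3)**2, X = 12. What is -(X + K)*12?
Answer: 150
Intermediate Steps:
K = -49/2 (K = -(4 + 3)**2/2 = -1/2*7**2 = -1/2*49 = -49/2 ≈ -24.500)
-(X + K)*12 = -(12 - 49/2)*12 = -(-25)*12/2 = -1*(-150) = 150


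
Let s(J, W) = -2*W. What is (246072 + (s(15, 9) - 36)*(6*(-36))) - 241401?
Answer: 16335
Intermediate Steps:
(246072 + (s(15, 9) - 36)*(6*(-36))) - 241401 = (246072 + (-2*9 - 36)*(6*(-36))) - 241401 = (246072 + (-18 - 36)*(-216)) - 241401 = (246072 - 54*(-216)) - 241401 = (246072 + 11664) - 241401 = 257736 - 241401 = 16335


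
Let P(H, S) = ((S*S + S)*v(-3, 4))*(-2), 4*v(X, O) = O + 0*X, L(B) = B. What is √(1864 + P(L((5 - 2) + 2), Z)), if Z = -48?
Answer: 2*I*√662 ≈ 51.459*I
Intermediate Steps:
v(X, O) = O/4 (v(X, O) = (O + 0*X)/4 = (O + 0)/4 = O/4)
P(H, S) = -2*S - 2*S² (P(H, S) = ((S*S + S)*((¼)*4))*(-2) = ((S² + S)*1)*(-2) = ((S + S²)*1)*(-2) = (S + S²)*(-2) = -2*S - 2*S²)
√(1864 + P(L((5 - 2) + 2), Z)) = √(1864 - 2*(-48)*(1 - 48)) = √(1864 - 2*(-48)*(-47)) = √(1864 - 4512) = √(-2648) = 2*I*√662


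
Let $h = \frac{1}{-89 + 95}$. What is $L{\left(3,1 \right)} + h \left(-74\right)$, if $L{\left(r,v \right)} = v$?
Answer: $- \frac{34}{3} \approx -11.333$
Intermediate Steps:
$h = \frac{1}{6} \approx 0.16667$
$L{\left(3,1 \right)} + h \left(-74\right) = 1 + \frac{1}{6} \left(-74\right) = 1 - \frac{37}{3} = - \frac{34}{3}$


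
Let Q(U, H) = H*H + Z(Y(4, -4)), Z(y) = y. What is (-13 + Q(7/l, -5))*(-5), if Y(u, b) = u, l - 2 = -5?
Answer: -80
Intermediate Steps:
l = -3 (l = 2 - 5 = -3)
Q(U, H) = 4 + H² (Q(U, H) = H*H + 4 = H² + 4 = 4 + H²)
(-13 + Q(7/l, -5))*(-5) = (-13 + (4 + (-5)²))*(-5) = (-13 + (4 + 25))*(-5) = (-13 + 29)*(-5) = 16*(-5) = -80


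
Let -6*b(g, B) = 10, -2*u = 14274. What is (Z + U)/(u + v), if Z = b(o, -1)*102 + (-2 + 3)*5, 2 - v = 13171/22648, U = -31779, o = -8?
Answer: 723467712/161606651 ≈ 4.4767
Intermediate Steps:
u = -7137 (u = -½*14274 = -7137)
b(g, B) = -5/3 (b(g, B) = -⅙*10 = -5/3)
v = 32125/22648 (v = 2 - 13171/22648 = 32125/22648 ≈ 1.4184)
Z = -165 (Z = -5/3*102 + (-2 + 3)*5 = -170 + 1*5 = -170 + 5 = -165)
(Z + U)/(u + v) = (-165 - 31779)/(-7137 + 32125/22648) = -31944/(-161606651/22648) = -31944*(-22648/161606651) = 723467712/161606651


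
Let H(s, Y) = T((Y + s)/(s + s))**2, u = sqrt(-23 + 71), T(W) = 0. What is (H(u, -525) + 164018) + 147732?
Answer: 311750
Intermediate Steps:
u = 4*sqrt(3) (u = sqrt(48) = 4*sqrt(3) ≈ 6.9282)
H(s, Y) = 0 (H(s, Y) = 0**2 = 0)
(H(u, -525) + 164018) + 147732 = (0 + 164018) + 147732 = 164018 + 147732 = 311750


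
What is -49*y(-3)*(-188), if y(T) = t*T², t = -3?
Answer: -248724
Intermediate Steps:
y(T) = -3*T²
-49*y(-3)*(-188) = -(-147)*(-3)²*(-188) = -(-147)*9*(-188) = -49*(-27)*(-188) = 1323*(-188) = -248724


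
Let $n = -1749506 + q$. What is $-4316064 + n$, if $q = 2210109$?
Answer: $-3855461$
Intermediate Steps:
$n = 460603$ ($n = -1749506 + 2210109 = 460603$)
$-4316064 + n = -4316064 + 460603 = -3855461$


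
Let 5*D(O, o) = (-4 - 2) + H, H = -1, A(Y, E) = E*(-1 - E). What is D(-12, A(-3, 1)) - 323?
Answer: -1622/5 ≈ -324.40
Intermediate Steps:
D(O, o) = -7/5 (D(O, o) = ((-4 - 2) - 1)/5 = (-6 - 1)/5 = (1/5)*(-7) = -7/5)
D(-12, A(-3, 1)) - 323 = -7/5 - 323 = -1622/5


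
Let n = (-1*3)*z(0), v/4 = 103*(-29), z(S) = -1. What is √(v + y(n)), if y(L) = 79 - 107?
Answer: 2*I*√2994 ≈ 109.43*I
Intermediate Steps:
v = -11948 (v = 4*(103*(-29)) = 4*(-2987) = -11948)
n = 3 (n = -1*3*(-1) = -3*(-1) = 3)
y(L) = -28
√(v + y(n)) = √(-11948 - 28) = √(-11976) = 2*I*√2994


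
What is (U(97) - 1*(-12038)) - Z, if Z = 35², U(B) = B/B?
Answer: 10814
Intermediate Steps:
U(B) = 1
Z = 1225
(U(97) - 1*(-12038)) - Z = (1 - 1*(-12038)) - 1*1225 = (1 + 12038) - 1225 = 12039 - 1225 = 10814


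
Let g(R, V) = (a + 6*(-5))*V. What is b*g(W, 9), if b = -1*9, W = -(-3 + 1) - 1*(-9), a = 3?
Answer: 2187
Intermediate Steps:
W = 11 (W = -1*(-2) + 9 = 2 + 9 = 11)
g(R, V) = -27*V (g(R, V) = (3 + 6*(-5))*V = (3 - 30)*V = -27*V)
b = -9
b*g(W, 9) = -(-243)*9 = -9*(-243) = 2187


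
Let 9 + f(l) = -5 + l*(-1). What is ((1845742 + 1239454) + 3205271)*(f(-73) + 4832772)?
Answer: 30400763922077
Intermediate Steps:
f(l) = -14 - l (f(l) = -9 + (-5 + l*(-1)) = -9 + (-5 - l) = -14 - l)
((1845742 + 1239454) + 3205271)*(f(-73) + 4832772) = ((1845742 + 1239454) + 3205271)*((-14 - 1*(-73)) + 4832772) = (3085196 + 3205271)*((-14 + 73) + 4832772) = 6290467*(59 + 4832772) = 6290467*4832831 = 30400763922077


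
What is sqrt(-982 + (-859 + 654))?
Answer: I*sqrt(1187) ≈ 34.453*I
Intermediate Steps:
sqrt(-982 + (-859 + 654)) = sqrt(-982 - 205) = sqrt(-1187) = I*sqrt(1187)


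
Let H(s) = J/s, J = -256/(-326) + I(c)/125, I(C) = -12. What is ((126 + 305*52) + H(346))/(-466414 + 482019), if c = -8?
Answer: 56348658772/55005674375 ≈ 1.0244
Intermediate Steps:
J = 14044/20375 (J = -256/(-326) - 12/125 = -256*(-1/326) - 12*1/125 = 128/163 - 12/125 = 14044/20375 ≈ 0.68928)
H(s) = 14044/(20375*s)
((126 + 305*52) + H(346))/(-466414 + 482019) = ((126 + 305*52) + (14044/20375)/346)/(-466414 + 482019) = ((126 + 15860) + (14044/20375)*(1/346))/15605 = (15986 + 7022/3524875)*(1/15605) = (56348658772/3524875)*(1/15605) = 56348658772/55005674375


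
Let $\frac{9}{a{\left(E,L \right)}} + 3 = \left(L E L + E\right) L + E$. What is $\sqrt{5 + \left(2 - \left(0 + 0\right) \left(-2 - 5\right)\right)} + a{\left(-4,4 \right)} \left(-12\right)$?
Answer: $\frac{12}{31} + \sqrt{7} \approx 3.0328$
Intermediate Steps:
$a{\left(E,L \right)} = \frac{9}{-3 + E + L \left(E + E L^{2}\right)}$ ($a{\left(E,L \right)} = \frac{9}{-3 + \left(\left(L E L + E\right) L + E\right)} = \frac{9}{-3 + \left(\left(E L L + E\right) L + E\right)} = \frac{9}{-3 + \left(\left(E L^{2} + E\right) L + E\right)} = \frac{9}{-3 + \left(\left(E + E L^{2}\right) L + E\right)} = \frac{9}{-3 + \left(L \left(E + E L^{2}\right) + E\right)} = \frac{9}{-3 + \left(E + L \left(E + E L^{2}\right)\right)} = \frac{9}{-3 + E + L \left(E + E L^{2}\right)}$)
$\sqrt{5 + \left(2 - \left(0 + 0\right) \left(-2 - 5\right)\right)} + a{\left(-4,4 \right)} \left(-12\right) = \sqrt{5 + \left(2 - \left(0 + 0\right) \left(-2 - 5\right)\right)} + \frac{9}{-3 - 4 - 16 - 4 \cdot 4^{3}} \left(-12\right) = \sqrt{5 + \left(2 - 0 \left(-7\right)\right)} + \frac{9}{-3 - 4 - 16 - 256} \left(-12\right) = \sqrt{5 + \left(2 - 0\right)} + \frac{9}{-3 - 4 - 16 - 256} \left(-12\right) = \sqrt{5 + \left(2 + 0\right)} + \frac{9}{-279} \left(-12\right) = \sqrt{5 + 2} + 9 \left(- \frac{1}{279}\right) \left(-12\right) = \sqrt{7} - - \frac{12}{31} = \sqrt{7} + \frac{12}{31} = \frac{12}{31} + \sqrt{7}$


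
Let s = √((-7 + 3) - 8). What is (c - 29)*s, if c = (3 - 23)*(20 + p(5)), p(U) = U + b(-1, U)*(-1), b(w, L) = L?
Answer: -858*I*√3 ≈ -1486.1*I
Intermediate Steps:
p(U) = 0 (p(U) = U + U*(-1) = U - U = 0)
s = 2*I*√3 (s = √(-4 - 8) = √(-12) = 2*I*√3 ≈ 3.4641*I)
c = -400 (c = (3 - 23)*(20 + 0) = -20*20 = -400)
(c - 29)*s = (-400 - 29)*(2*I*√3) = -858*I*√3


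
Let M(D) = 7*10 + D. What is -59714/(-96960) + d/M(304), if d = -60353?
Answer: -1457373461/9065760 ≈ -160.76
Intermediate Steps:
M(D) = 70 + D
-59714/(-96960) + d/M(304) = -59714/(-96960) - 60353/(70 + 304) = -59714*(-1/96960) - 60353/374 = 29857/48480 - 60353*1/374 = 29857/48480 - 60353/374 = -1457373461/9065760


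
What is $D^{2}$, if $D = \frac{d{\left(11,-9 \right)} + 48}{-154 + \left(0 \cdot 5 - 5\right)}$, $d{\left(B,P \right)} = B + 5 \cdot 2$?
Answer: $\frac{529}{2809} \approx 0.18832$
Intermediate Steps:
$d{\left(B,P \right)} = 10 + B$ ($d{\left(B,P \right)} = B + 10 = 10 + B$)
$D = - \frac{23}{53}$ ($D = \frac{\left(10 + 11\right) + 48}{-154 + \left(0 \cdot 5 - 5\right)} = \frac{21 + 48}{-154 + \left(0 - 5\right)} = \frac{69}{-154 - 5} = \frac{69}{-159} = 69 \left(- \frac{1}{159}\right) = - \frac{23}{53} \approx -0.43396$)
$D^{2} = \left(- \frac{23}{53}\right)^{2} = \frac{529}{2809}$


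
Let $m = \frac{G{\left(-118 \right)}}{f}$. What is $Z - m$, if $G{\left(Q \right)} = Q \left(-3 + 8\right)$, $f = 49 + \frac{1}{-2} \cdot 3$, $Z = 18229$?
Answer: $\frac{346587}{19} \approx 18241.0$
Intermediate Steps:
$f = \frac{95}{2}$ ($f = 49 - \frac{3}{2} = \frac{95}{2} \approx 47.5$)
$G{\left(Q \right)} = 5 Q$ ($G{\left(Q \right)} = Q 5 = 5 Q$)
$m = - \frac{236}{19}$ ($m = \frac{5 \left(-118\right)}{\frac{95}{2}} = \left(-590\right) \frac{2}{95} = - \frac{236}{19} \approx -12.421$)
$Z - m = 18229 - - \frac{236}{19} = 18229 + \frac{236}{19} = \frac{346587}{19}$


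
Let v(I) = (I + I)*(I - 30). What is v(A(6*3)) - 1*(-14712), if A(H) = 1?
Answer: 14654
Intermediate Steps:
v(I) = 2*I*(-30 + I) (v(I) = (2*I)*(-30 + I) = 2*I*(-30 + I))
v(A(6*3)) - 1*(-14712) = 2*1*(-30 + 1) - 1*(-14712) = 2*1*(-29) + 14712 = -58 + 14712 = 14654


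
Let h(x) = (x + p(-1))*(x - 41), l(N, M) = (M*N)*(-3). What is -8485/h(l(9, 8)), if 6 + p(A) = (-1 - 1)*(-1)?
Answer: -1697/11308 ≈ -0.15007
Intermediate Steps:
p(A) = -4 (p(A) = -6 + (-1 - 1)*(-1) = -6 - 2*(-1) = -6 + 2 = -4)
l(N, M) = -3*M*N
h(x) = (-41 + x)*(-4 + x) (h(x) = (x - 4)*(x - 41) = (-4 + x)*(-41 + x) = (-41 + x)*(-4 + x))
-8485/h(l(9, 8)) = -8485/(164 + (-3*8*9)² - (-135)*8*9) = -8485/(164 + (-216)² - 45*(-216)) = -8485/(164 + 46656 + 9720) = -8485/56540 = -8485*1/56540 = -1697/11308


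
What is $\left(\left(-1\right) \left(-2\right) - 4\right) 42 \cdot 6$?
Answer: $-504$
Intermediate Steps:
$\left(\left(-1\right) \left(-2\right) - 4\right) 42 \cdot 6 = \left(2 - 4\right) 42 \cdot 6 = \left(-2\right) 42 \cdot 6 = \left(-84\right) 6 = -504$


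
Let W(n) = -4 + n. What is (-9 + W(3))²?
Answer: 100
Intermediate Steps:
(-9 + W(3))² = (-9 + (-4 + 3))² = (-9 - 1)² = (-10)² = 100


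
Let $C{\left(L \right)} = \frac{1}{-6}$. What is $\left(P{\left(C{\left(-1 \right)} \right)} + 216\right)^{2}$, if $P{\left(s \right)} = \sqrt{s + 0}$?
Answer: $\frac{\left(1296 + i \sqrt{6}\right)^{2}}{36} \approx 46656.0 + 176.36 i$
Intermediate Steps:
$C{\left(L \right)} = - \frac{1}{6}$
$P{\left(s \right)} = \sqrt{s}$
$\left(P{\left(C{\left(-1 \right)} \right)} + 216\right)^{2} = \left(\sqrt{- \frac{1}{6}} + 216\right)^{2} = \left(\frac{i \sqrt{6}}{6} + 216\right)^{2} = \left(216 + \frac{i \sqrt{6}}{6}\right)^{2}$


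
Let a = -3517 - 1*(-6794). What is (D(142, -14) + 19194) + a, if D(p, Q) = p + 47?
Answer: 22660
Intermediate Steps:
D(p, Q) = 47 + p
a = 3277 (a = -3517 + 6794 = 3277)
(D(142, -14) + 19194) + a = ((47 + 142) + 19194) + 3277 = (189 + 19194) + 3277 = 19383 + 3277 = 22660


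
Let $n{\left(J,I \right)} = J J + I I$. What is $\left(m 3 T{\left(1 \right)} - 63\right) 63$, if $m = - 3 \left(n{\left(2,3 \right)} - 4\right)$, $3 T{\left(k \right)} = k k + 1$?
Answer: $-7371$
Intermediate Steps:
$n{\left(J,I \right)} = I^{2} + J^{2}$ ($n{\left(J,I \right)} = J^{2} + I^{2} = I^{2} + J^{2}$)
$T{\left(k \right)} = \frac{1}{3} + \frac{k^{2}}{3}$ ($T{\left(k \right)} = \frac{k k + 1}{3} = \frac{k^{2} + 1}{3} = \frac{1 + k^{2}}{3} = \frac{1}{3} + \frac{k^{2}}{3}$)
$m = -27$ ($m = - 3 \left(\left(3^{2} + 2^{2}\right) - 4\right) = - 3 \left(\left(9 + 4\right) - 4\right) = - 3 \left(13 - 4\right) = \left(-3\right) 9 = -27$)
$\left(m 3 T{\left(1 \right)} - 63\right) 63 = \left(\left(-27\right) 3 \left(\frac{1}{3} + \frac{1^{2}}{3}\right) - 63\right) 63 = \left(- 81 \left(\frac{1}{3} + \frac{1}{3} \cdot 1\right) - 63\right) 63 = \left(- 81 \left(\frac{1}{3} + \frac{1}{3}\right) - 63\right) 63 = \left(\left(-81\right) \frac{2}{3} - 63\right) 63 = \left(-54 - 63\right) 63 = \left(-117\right) 63 = -7371$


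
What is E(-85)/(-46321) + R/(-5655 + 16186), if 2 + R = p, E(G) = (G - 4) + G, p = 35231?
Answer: 1633674903/487806451 ≈ 3.3490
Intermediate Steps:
E(G) = -4 + 2*G (E(G) = (-4 + G) + G = -4 + 2*G)
R = 35229 (R = -2 + 35231 = 35229)
E(-85)/(-46321) + R/(-5655 + 16186) = (-4 + 2*(-85))/(-46321) + 35229/(-5655 + 16186) = (-4 - 170)*(-1/46321) + 35229/10531 = -174*(-1/46321) + 35229*(1/10531) = 174/46321 + 35229/10531 = 1633674903/487806451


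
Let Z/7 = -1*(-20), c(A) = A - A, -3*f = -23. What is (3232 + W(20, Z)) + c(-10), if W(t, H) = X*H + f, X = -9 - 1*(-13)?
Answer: 11399/3 ≈ 3799.7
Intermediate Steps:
f = 23/3 (f = -1/3*(-23) = 23/3 ≈ 7.6667)
X = 4 (X = -9 + 13 = 4)
c(A) = 0
Z = 140 (Z = 7*(-1*(-20)) = 7*20 = 140)
W(t, H) = 23/3 + 4*H (W(t, H) = 4*H + 23/3 = 23/3 + 4*H)
(3232 + W(20, Z)) + c(-10) = (3232 + (23/3 + 4*140)) + 0 = (3232 + (23/3 + 560)) + 0 = (3232 + 1703/3) + 0 = 11399/3 + 0 = 11399/3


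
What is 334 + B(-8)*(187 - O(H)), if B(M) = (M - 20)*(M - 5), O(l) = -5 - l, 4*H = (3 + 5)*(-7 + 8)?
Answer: 70950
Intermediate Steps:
H = 2 (H = ((3 + 5)*(-7 + 8))/4 = (8*1)/4 = (¼)*8 = 2)
B(M) = (-20 + M)*(-5 + M)
334 + B(-8)*(187 - O(H)) = 334 + (100 + (-8)² - 25*(-8))*(187 - (-5 - 1*2)) = 334 + (100 + 64 + 200)*(187 - (-5 - 2)) = 334 + 364*(187 - 1*(-7)) = 334 + 364*(187 + 7) = 334 + 364*194 = 334 + 70616 = 70950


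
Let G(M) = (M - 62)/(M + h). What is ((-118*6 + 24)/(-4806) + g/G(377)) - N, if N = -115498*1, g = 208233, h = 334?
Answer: 5471588809/9345 ≈ 5.8551e+5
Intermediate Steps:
G(M) = (-62 + M)/(334 + M) (G(M) = (M - 62)/(M + 334) = (-62 + M)/(334 + M))
N = -115498
((-118*6 + 24)/(-4806) + g/G(377)) - N = ((-118*6 + 24)/(-4806) + 208233/(((-62 + 377)/(334 + 377)))) - 1*(-115498) = ((-708 + 24)*(-1/4806) + 208233/((315/711))) + 115498 = (-684*(-1/4806) + 208233/(((1/711)*315))) + 115498 = (38/267 + 208233/(35/79)) + 115498 = (38/267 + 208233*(79/35)) + 115498 = (38/267 + 16450407/35) + 115498 = 4392259999/9345 + 115498 = 5471588809/9345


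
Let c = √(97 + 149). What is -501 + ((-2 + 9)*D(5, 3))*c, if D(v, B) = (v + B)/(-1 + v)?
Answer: -501 + 14*√246 ≈ -281.42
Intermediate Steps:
D(v, B) = (B + v)/(-1 + v)
c = √246 ≈ 15.684
-501 + ((-2 + 9)*D(5, 3))*c = -501 + ((-2 + 9)*((3 + 5)/(-1 + 5)))*√246 = -501 + (7*(8/4))*√246 = -501 + (7*((¼)*8))*√246 = -501 + (7*2)*√246 = -501 + 14*√246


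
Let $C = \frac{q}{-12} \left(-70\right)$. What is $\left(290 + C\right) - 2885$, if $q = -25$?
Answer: $- \frac{16445}{6} \approx -2740.8$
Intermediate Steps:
$C = - \frac{875}{6}$ ($C = - \frac{25}{-12} \left(-70\right) = \left(-25\right) \left(- \frac{1}{12}\right) \left(-70\right) = \frac{25}{12} \left(-70\right) = - \frac{875}{6} \approx -145.83$)
$\left(290 + C\right) - 2885 = \left(290 - \frac{875}{6}\right) - 2885 = \frac{865}{6} - 2885 = - \frac{16445}{6}$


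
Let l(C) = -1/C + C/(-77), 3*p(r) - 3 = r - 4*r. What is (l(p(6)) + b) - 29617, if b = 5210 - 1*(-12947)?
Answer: -4411998/385 ≈ -11460.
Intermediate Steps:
p(r) = 1 - r (p(r) = 1 + (r - 4*r)/3 = 1 + (-3*r)/3 = 1 - r)
l(C) = -1/C - C/77 (l(C) = -1/C + C*(-1/77) = -1/C - C/77)
b = 18157 (b = 5210 + 12947 = 18157)
(l(p(6)) + b) - 29617 = ((-1/(1 - 1*6) - (1 - 1*6)/77) + 18157) - 29617 = ((-1/(1 - 6) - (1 - 6)/77) + 18157) - 29617 = ((-1/(-5) - 1/77*(-5)) + 18157) - 29617 = ((-1*(-⅕) + 5/77) + 18157) - 29617 = ((⅕ + 5/77) + 18157) - 29617 = (102/385 + 18157) - 29617 = 6990547/385 - 29617 = -4411998/385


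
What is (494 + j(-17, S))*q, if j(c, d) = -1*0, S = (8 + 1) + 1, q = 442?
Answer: 218348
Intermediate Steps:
S = 10 (S = 9 + 1 = 10)
j(c, d) = 0
(494 + j(-17, S))*q = (494 + 0)*442 = 494*442 = 218348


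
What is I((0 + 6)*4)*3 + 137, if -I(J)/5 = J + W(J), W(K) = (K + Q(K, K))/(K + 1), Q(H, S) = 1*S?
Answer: -1259/5 ≈ -251.80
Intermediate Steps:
Q(H, S) = S
W(K) = 2*K/(1 + K) (W(K) = (K + K)/(K + 1) = (2*K)/(1 + K) = 2*K/(1 + K))
I(J) = -5*J - 10*J/(1 + J) (I(J) = -5*(J + 2*J/(1 + J)) = -5*J - 10*J/(1 + J))
I((0 + 6)*4)*3 + 137 = (5*((0 + 6)*4)*(-3 - (0 + 6)*4)/(1 + (0 + 6)*4))*3 + 137 = (5*(6*4)*(-3 - 6*4)/(1 + 6*4))*3 + 137 = (5*24*(-3 - 1*24)/(1 + 24))*3 + 137 = (5*24*(-3 - 24)/25)*3 + 137 = (5*24*(1/25)*(-27))*3 + 137 = -648/5*3 + 137 = -1944/5 + 137 = -1259/5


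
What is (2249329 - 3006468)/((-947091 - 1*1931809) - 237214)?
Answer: 757139/3116114 ≈ 0.24298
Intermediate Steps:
(2249329 - 3006468)/((-947091 - 1*1931809) - 237214) = -757139/((-947091 - 1931809) - 237214) = -757139/(-2878900 - 237214) = -757139/(-3116114) = -757139*(-1/3116114) = 757139/3116114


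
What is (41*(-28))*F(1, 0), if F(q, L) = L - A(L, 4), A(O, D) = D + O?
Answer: 4592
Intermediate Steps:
F(q, L) = -4 (F(q, L) = L - (4 + L) = L + (-4 - L) = -4)
(41*(-28))*F(1, 0) = (41*(-28))*(-4) = -1148*(-4) = 4592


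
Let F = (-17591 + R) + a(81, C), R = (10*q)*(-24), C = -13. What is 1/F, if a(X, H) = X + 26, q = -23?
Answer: -1/11964 ≈ -8.3584e-5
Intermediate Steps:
a(X, H) = 26 + X
R = 5520 (R = (10*(-23))*(-24) = -230*(-24) = 5520)
F = -11964 (F = (-17591 + 5520) + (26 + 81) = -12071 + 107 = -11964)
1/F = 1/(-11964) = -1/11964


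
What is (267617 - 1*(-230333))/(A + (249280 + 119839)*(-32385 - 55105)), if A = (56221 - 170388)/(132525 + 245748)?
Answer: -188361040350/12216031977711797 ≈ -1.5419e-5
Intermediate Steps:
A = -114167/378273 ≈ -0.30181
(267617 - 1*(-230333))/(A + (249280 + 119839)*(-32385 - 55105)) = (267617 - 1*(-230333))/(-114167/378273 + (249280 + 119839)*(-32385 - 55105)) = (267617 + 230333)/(-114167/378273 + 369119*(-87490)) = 497950/(-114167/378273 - 32294221310) = 497950/(-12216031977711797/378273) = 497950*(-378273/12216031977711797) = -188361040350/12216031977711797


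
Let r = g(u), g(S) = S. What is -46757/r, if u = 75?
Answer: -46757/75 ≈ -623.43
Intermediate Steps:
r = 75
-46757/r = -46757/75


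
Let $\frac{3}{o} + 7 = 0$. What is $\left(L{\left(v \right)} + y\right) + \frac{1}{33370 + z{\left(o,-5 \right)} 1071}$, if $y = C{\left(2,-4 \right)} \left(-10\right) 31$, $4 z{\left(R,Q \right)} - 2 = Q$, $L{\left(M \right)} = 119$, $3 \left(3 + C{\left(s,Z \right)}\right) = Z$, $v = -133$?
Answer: $\frac{571481341}{390801} \approx 1462.3$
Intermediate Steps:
$o = - \frac{3}{7}$ ($o = \frac{3}{-7 + 0} = \frac{3}{-7} = 3 \left(- \frac{1}{7}\right) = - \frac{3}{7} \approx -0.42857$)
$C{\left(s,Z \right)} = -3 + \frac{Z}{3}$
$z{\left(R,Q \right)} = \frac{1}{2} + \frac{Q}{4}$
$y = \frac{4030}{3}$ ($y = \left(-3 + \frac{1}{3} \left(-4\right)\right) \left(-10\right) 31 = \left(-3 - \frac{4}{3}\right) \left(-10\right) 31 = \left(- \frac{13}{3}\right) \left(-10\right) 31 = \frac{130}{3} \cdot 31 = \frac{4030}{3} \approx 1343.3$)
$\left(L{\left(v \right)} + y\right) + \frac{1}{33370 + z{\left(o,-5 \right)} 1071} = \left(119 + \frac{4030}{3}\right) + \frac{1}{33370 + \left(\frac{1}{2} + \frac{1}{4} \left(-5\right)\right) 1071} = \frac{4387}{3} + \frac{1}{33370 + \left(\frac{1}{2} - \frac{5}{4}\right) 1071} = \frac{4387}{3} + \frac{1}{33370 - \frac{3213}{4}} = \frac{4387}{3} + \frac{1}{\frac{130267}{4}} = \frac{4387}{3} + \frac{4}{130267} = \frac{571481341}{390801}$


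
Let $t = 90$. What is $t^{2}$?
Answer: $8100$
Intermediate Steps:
$t^{2} = 90^{2} = 8100$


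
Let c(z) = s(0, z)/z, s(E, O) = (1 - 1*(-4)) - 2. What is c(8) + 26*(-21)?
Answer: -4365/8 ≈ -545.63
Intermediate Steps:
s(E, O) = 3 (s(E, O) = (1 + 4) - 2 = 5 - 2 = 3)
c(z) = 3/z
c(8) + 26*(-21) = 3/8 + 26*(-21) = 3*(1/8) - 546 = 3/8 - 546 = -4365/8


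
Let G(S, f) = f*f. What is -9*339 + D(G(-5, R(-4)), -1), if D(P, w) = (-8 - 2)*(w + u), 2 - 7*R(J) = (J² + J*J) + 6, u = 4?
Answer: -3081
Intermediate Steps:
R(J) = -4/7 - 2*J²/7 (R(J) = 2/7 - ((J² + J*J) + 6)/7 = 2/7 - ((J² + J²) + 6)/7 = 2/7 - (2*J² + 6)/7 = 2/7 - (6 + 2*J²)/7 = 2/7 + (-6/7 - 2*J²/7) = -4/7 - 2*J²/7)
G(S, f) = f²
D(P, w) = -40 - 10*w (D(P, w) = (-8 - 2)*(w + 4) = -10*(4 + w) = -40 - 10*w)
-9*339 + D(G(-5, R(-4)), -1) = -9*339 + (-40 - 10*(-1)) = -3051 + (-40 + 10) = -3051 - 30 = -3081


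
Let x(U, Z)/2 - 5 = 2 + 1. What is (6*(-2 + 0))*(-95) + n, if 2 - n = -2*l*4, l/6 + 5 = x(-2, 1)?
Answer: 1670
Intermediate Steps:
x(U, Z) = 16 (x(U, Z) = 10 + 2*(2 + 1) = 10 + 2*3 = 10 + 6 = 16)
l = 66 (l = -30 + 6*16 = -30 + 96 = 66)
n = 530 (n = 2 - (-2*66)*4 = 2 - (-132)*4 = 2 - 1*(-528) = 2 + 528 = 530)
(6*(-2 + 0))*(-95) + n = (6*(-2 + 0))*(-95) + 530 = (6*(-2))*(-95) + 530 = -12*(-95) + 530 = 1140 + 530 = 1670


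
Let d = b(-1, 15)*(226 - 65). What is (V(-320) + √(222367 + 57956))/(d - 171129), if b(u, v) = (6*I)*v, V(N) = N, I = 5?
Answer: 320/98679 - √31147/32893 ≈ -0.0021226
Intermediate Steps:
b(u, v) = 30*v (b(u, v) = (6*5)*v = 30*v)
d = 72450 (d = (30*15)*(226 - 65) = 450*161 = 72450)
(V(-320) + √(222367 + 57956))/(d - 171129) = (-320 + √(222367 + 57956))/(72450 - 171129) = (-320 + √280323)/(-98679) = (-320 + 3*√31147)*(-1/98679) = 320/98679 - √31147/32893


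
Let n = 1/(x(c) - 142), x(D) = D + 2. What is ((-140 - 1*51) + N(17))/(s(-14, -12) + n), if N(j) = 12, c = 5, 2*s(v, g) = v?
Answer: 24165/946 ≈ 25.544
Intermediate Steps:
s(v, g) = v/2
x(D) = 2 + D
n = -1/135 (n = 1/((2 + 5) - 142) = 1/(7 - 142) = 1/(-135) = -1/135 ≈ -0.0074074)
((-140 - 1*51) + N(17))/(s(-14, -12) + n) = ((-140 - 1*51) + 12)/((1/2)*(-14) - 1/135) = ((-140 - 51) + 12)/(-7 - 1/135) = (-191 + 12)/(-946/135) = -179*(-135/946) = 24165/946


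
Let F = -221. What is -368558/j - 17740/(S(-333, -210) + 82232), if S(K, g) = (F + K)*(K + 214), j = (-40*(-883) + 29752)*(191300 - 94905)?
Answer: -27832700680441/232334539589880 ≈ -0.11980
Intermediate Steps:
j = 6272615440 (j = (35320 + 29752)*96395 = 65072*96395 = 6272615440)
S(K, g) = (-221 + K)*(214 + K) (S(K, g) = (-221 + K)*(K + 214) = (-221 + K)*(214 + K))
-368558/j - 17740/(S(-333, -210) + 82232) = -368558/6272615440 - 17740/((-47294 + (-333)² - 7*(-333)) + 82232) = -368558*1/6272615440 - 17740/((-47294 + 110889 + 2331) + 82232) = -184279/3136307720 - 17740/(65926 + 82232) = -184279/3136307720 - 17740/148158 = -184279/3136307720 - 17740*1/148158 = -184279/3136307720 - 8870/74079 = -27832700680441/232334539589880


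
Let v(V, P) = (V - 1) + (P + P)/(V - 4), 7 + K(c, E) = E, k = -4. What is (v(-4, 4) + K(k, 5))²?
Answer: 64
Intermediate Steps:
K(c, E) = -7 + E
v(V, P) = -1 + V + 2*P/(-4 + V) (v(V, P) = (-1 + V) + (2*P)/(-4 + V) = (-1 + V) + 2*P/(-4 + V) = -1 + V + 2*P/(-4 + V))
(v(-4, 4) + K(k, 5))² = ((4 + (-4)² - 5*(-4) + 2*4)/(-4 - 4) + (-7 + 5))² = ((4 + 16 + 20 + 8)/(-8) - 2)² = (-⅛*48 - 2)² = (-6 - 2)² = (-8)² = 64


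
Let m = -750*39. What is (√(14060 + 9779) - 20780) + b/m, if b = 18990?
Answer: -6753711/325 + √23839 ≈ -20626.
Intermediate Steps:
m = -29250
(√(14060 + 9779) - 20780) + b/m = (√(14060 + 9779) - 20780) + 18990/(-29250) = (√23839 - 20780) + 18990*(-1/29250) = (-20780 + √23839) - 211/325 = -6753711/325 + √23839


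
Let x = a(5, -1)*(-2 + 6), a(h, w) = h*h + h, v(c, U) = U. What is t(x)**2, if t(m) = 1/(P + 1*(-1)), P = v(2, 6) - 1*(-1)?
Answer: 1/36 ≈ 0.027778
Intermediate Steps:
a(h, w) = h + h**2 (a(h, w) = h**2 + h = h + h**2)
P = 7 (P = 6 - 1*(-1) = 6 + 1 = 7)
x = 120 (x = (5*(1 + 5))*(-2 + 6) = (5*6)*4 = 30*4 = 120)
t(m) = 1/6 (t(m) = 1/(7 + 1*(-1)) = 1/(7 - 1) = 1/6)
t(x)**2 = (1/6)**2 = 1/36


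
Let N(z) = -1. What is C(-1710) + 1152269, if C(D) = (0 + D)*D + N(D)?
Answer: 4076368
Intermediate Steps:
C(D) = -1 + D² (C(D) = (0 + D)*D - 1 = D*D - 1 = D² - 1 = -1 + D²)
C(-1710) + 1152269 = (-1 + (-1710)²) + 1152269 = (-1 + 2924100) + 1152269 = 2924099 + 1152269 = 4076368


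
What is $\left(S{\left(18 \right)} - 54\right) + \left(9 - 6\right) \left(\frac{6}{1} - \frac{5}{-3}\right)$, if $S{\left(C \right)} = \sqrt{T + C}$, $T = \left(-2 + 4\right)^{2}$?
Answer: $-31 + \sqrt{22} \approx -26.31$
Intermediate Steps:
$T = 4$ ($T = 2^{2} = 4$)
$S{\left(C \right)} = \sqrt{4 + C}$
$\left(S{\left(18 \right)} - 54\right) + \left(9 - 6\right) \left(\frac{6}{1} - \frac{5}{-3}\right) = \left(\sqrt{4 + 18} - 54\right) + \left(9 - 6\right) \left(\frac{6}{1} - \frac{5}{-3}\right) = \left(\sqrt{22} - 54\right) + 3 \left(6 \cdot 1 - - \frac{5}{3}\right) = \left(-54 + \sqrt{22}\right) + 3 \left(6 + \frac{5}{3}\right) = \left(-54 + \sqrt{22}\right) + 3 \cdot \frac{23}{3} = \left(-54 + \sqrt{22}\right) + 23 = -31 + \sqrt{22}$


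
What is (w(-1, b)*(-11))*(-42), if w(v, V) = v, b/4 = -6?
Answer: -462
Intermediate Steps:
b = -24 (b = 4*(-6) = -24)
(w(-1, b)*(-11))*(-42) = -1*(-11)*(-42) = 11*(-42) = -462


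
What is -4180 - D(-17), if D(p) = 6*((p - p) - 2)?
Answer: -4168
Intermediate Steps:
D(p) = -12 (D(p) = 6*(0 - 2) = 6*(-2) = -12)
-4180 - D(-17) = -4180 - 1*(-12) = -4180 + 12 = -4168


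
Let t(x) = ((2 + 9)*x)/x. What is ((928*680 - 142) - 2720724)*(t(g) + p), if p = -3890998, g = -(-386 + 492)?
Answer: 8131485798262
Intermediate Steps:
g = -106 (g = -1*106 = -106)
t(x) = 11 (t(x) = (11*x)/x = 11)
((928*680 - 142) - 2720724)*(t(g) + p) = ((928*680 - 142) - 2720724)*(11 - 3890998) = ((631040 - 142) - 2720724)*(-3890987) = (630898 - 2720724)*(-3890987) = -2089826*(-3890987) = 8131485798262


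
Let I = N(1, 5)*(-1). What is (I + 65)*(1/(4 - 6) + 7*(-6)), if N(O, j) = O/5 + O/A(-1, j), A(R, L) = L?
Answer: -5491/2 ≈ -2745.5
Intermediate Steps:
N(O, j) = O/5 + O/j
I = -2/5 (I = ((1/5)*1 + 1/5)*(-1) = (1/5 + 1*(1/5))*(-1) = (1/5 + 1/5)*(-1) = (2/5)*(-1) = -2/5 ≈ -0.40000)
(I + 65)*(1/(4 - 6) + 7*(-6)) = (-2/5 + 65)*(1/(4 - 6) + 7*(-6)) = 323*(1/(-2) - 42)/5 = 323*(-1/2 - 42)/5 = (323/5)*(-85/2) = -5491/2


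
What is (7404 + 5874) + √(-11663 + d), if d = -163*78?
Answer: 13278 + I*√24377 ≈ 13278.0 + 156.13*I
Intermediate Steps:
d = -12714
(7404 + 5874) + √(-11663 + d) = (7404 + 5874) + √(-11663 - 12714) = 13278 + √(-24377) = 13278 + I*√24377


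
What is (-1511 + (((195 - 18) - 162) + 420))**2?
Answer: 1157776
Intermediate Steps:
(-1511 + (((195 - 18) - 162) + 420))**2 = (-1511 + ((177 - 162) + 420))**2 = (-1511 + (15 + 420))**2 = (-1511 + 435)**2 = (-1076)**2 = 1157776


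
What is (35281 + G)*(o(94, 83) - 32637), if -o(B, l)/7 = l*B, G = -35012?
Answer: -23470519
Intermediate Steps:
o(B, l) = -7*B*l (o(B, l) = -7*l*B = -7*B*l)
(35281 + G)*(o(94, 83) - 32637) = (35281 - 35012)*(-7*94*83 - 32637) = 269*(-54614 - 32637) = 269*(-87251) = -23470519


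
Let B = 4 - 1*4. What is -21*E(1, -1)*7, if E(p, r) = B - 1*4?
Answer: 588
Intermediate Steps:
B = 0 (B = 4 - 4 = 0)
E(p, r) = -4 (E(p, r) = 0 - 1*4 = 0 - 4 = -4)
-21*E(1, -1)*7 = -21*(-4)*7 = 84*7 = 588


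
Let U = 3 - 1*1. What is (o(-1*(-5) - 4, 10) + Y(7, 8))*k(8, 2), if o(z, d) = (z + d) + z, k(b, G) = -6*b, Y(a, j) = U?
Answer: -672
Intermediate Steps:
U = 2 (U = 3 - 1 = 2)
Y(a, j) = 2
o(z, d) = d + 2*z (o(z, d) = (d + z) + z = d + 2*z)
(o(-1*(-5) - 4, 10) + Y(7, 8))*k(8, 2) = ((10 + 2*(-1*(-5) - 4)) + 2)*(-6*8) = ((10 + 2*(5 - 4)) + 2)*(-48) = ((10 + 2*1) + 2)*(-48) = ((10 + 2) + 2)*(-48) = (12 + 2)*(-48) = 14*(-48) = -672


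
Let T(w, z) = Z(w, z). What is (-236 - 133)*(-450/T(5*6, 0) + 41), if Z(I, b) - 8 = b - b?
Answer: 22509/4 ≈ 5627.3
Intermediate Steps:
Z(I, b) = 8 (Z(I, b) = 8 + (b - b) = 8 + 0 = 8)
T(w, z) = 8
(-236 - 133)*(-450/T(5*6, 0) + 41) = (-236 - 133)*(-450/8 + 41) = -369*(-450*⅛ + 41) = -369*(-225/4 + 41) = -369*(-61/4) = 22509/4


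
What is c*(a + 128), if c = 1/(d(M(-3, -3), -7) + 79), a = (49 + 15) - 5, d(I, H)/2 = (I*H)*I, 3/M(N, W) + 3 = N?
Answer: 374/151 ≈ 2.4768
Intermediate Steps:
M(N, W) = 3/(-3 + N)
d(I, H) = 2*H*I² (d(I, H) = 2*((I*H)*I) = 2*((H*I)*I) = 2*(H*I²) = 2*H*I²)
a = 59 (a = 64 - 5 = 59)
c = 2/151 (c = 1/(2*(-7)*(3/(-3 - 3))² + 79) = 1/(2*(-7)*(3/(-6))² + 79) = 1/(2*(-7)*(3*(-⅙))² + 79) = 1/(2*(-7)*(-½)² + 79) = 1/(2*(-7)*(¼) + 79) = 1/(-7/2 + 79) = 1/(151/2) = 2/151 ≈ 0.013245)
c*(a + 128) = 2*(59 + 128)/151 = (2/151)*187 = 374/151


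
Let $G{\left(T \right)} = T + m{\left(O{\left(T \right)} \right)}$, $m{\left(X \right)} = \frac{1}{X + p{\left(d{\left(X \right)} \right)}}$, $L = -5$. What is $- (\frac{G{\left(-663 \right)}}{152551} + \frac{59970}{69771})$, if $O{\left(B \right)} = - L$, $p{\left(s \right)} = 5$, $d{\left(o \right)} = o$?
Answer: $- \frac{4334396321}{5068398010} \approx -0.85518$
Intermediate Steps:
$O{\left(B \right)} = 5$ ($O{\left(B \right)} = \left(-1\right) \left(-5\right) = 5$)
$m{\left(X \right)} = \frac{1}{5 + X}$ ($m{\left(X \right)} = \frac{1}{X + 5} = \frac{1}{5 + X}$)
$G{\left(T \right)} = \frac{1}{10} + T$ ($G{\left(T \right)} = T + \frac{1}{5 + 5} = T + \frac{1}{10} = \frac{1}{10} + T$)
$- (\frac{G{\left(-663 \right)}}{152551} + \frac{59970}{69771}) = - (\frac{\frac{1}{10} - 663}{152551} + \frac{59970}{69771}) = - (\left(- \frac{6629}{10}\right) \frac{1}{152551} + 59970 \cdot \frac{1}{69771}) = - (- \frac{947}{217930} + \frac{19990}{23257}) = \left(-1\right) \frac{4334396321}{5068398010} = - \frac{4334396321}{5068398010}$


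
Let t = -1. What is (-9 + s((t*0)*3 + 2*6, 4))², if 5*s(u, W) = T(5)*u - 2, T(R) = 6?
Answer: 25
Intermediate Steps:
s(u, W) = -⅖ + 6*u/5 (s(u, W) = (6*u - 2)/5 = (-2 + 6*u)/5 = -⅖ + 6*u/5)
(-9 + s((t*0)*3 + 2*6, 4))² = (-9 + (-⅖ + 6*(-1*0*3 + 2*6)/5))² = (-9 + (-⅖ + 6*(0*3 + 12)/5))² = (-9 + (-⅖ + 6*(0 + 12)/5))² = (-9 + (-⅖ + (6/5)*12))² = (-9 + (-⅖ + 72/5))² = (-9 + 14)² = 5² = 25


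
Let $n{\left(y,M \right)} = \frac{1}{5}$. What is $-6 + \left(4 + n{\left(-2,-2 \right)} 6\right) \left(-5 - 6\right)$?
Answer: $- \frac{316}{5} \approx -63.2$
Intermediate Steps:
$n{\left(y,M \right)} = \frac{1}{5}$
$-6 + \left(4 + n{\left(-2,-2 \right)} 6\right) \left(-5 - 6\right) = -6 + \left(4 + \frac{1}{5} \cdot 6\right) \left(-5 - 6\right) = -6 + \left(4 + \frac{6}{5}\right) \left(-11\right) = -6 + \frac{26}{5} \left(-11\right) = -6 - \frac{286}{5} = - \frac{316}{5}$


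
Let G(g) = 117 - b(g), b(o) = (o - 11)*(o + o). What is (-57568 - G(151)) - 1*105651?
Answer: -121056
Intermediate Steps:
b(o) = 2*o*(-11 + o) (b(o) = (-11 + o)*(2*o) = 2*o*(-11 + o))
G(g) = 117 - 2*g*(-11 + g)
(-57568 - G(151)) - 1*105651 = (-57568 - (117 - 2*151*(-11 + 151))) - 1*105651 = (-57568 - (117 - 2*151*140)) - 105651 = (-57568 - (117 - 42280)) - 105651 = (-57568 - 1*(-42163)) - 105651 = (-57568 + 42163) - 105651 = -15405 - 105651 = -121056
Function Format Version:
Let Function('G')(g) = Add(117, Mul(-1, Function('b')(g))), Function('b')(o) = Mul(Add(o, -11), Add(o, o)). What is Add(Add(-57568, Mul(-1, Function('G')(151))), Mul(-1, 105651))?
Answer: -121056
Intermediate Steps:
Function('b')(o) = Mul(2, o, Add(-11, o)) (Function('b')(o) = Mul(Add(-11, o), Mul(2, o)) = Mul(2, o, Add(-11, o)))
Function('G')(g) = Add(117, Mul(-2, g, Add(-11, g))) (Function('G')(g) = Add(117, Mul(-1, Mul(2, g, Add(-11, g)))) = Add(117, Mul(-2, g, Add(-11, g))))
Add(Add(-57568, Mul(-1, Function('G')(151))), Mul(-1, 105651)) = Add(Add(-57568, Mul(-1, Add(117, Mul(-2, 151, Add(-11, 151))))), Mul(-1, 105651)) = Add(Add(-57568, Mul(-1, Add(117, Mul(-2, 151, 140)))), -105651) = Add(Add(-57568, Mul(-1, Add(117, -42280))), -105651) = Add(Add(-57568, Mul(-1, -42163)), -105651) = Add(Add(-57568, 42163), -105651) = Add(-15405, -105651) = -121056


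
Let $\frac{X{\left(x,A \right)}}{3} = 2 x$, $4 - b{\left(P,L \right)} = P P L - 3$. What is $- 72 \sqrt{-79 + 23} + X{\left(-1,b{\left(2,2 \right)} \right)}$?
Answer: $-6 - 144 i \sqrt{14} \approx -6.0 - 538.8 i$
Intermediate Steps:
$b{\left(P,L \right)} = 7 - L P^{2}$ ($b{\left(P,L \right)} = 4 - \left(P P L - 3\right) = 4 - \left(P^{2} L - 3\right) = 4 - \left(L P^{2} - 3\right) = 4 - \left(-3 + L P^{2}\right) = 7 - L P^{2}$)
$X{\left(x,A \right)} = 6 x$ ($X{\left(x,A \right)} = 3 \cdot 2 x = 6 x$)
$- 72 \sqrt{-79 + 23} + X{\left(-1,b{\left(2,2 \right)} \right)} = - 72 \sqrt{-79 + 23} + 6 \left(-1\right) = - 72 \sqrt{-56} - 6 = - 72 \cdot 2 i \sqrt{14} - 6 = - 144 i \sqrt{14} - 6 = -6 - 144 i \sqrt{14}$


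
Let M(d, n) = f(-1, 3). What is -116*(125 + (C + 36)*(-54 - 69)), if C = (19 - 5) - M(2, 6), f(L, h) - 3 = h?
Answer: 613292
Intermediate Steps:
f(L, h) = 3 + h
M(d, n) = 6 (M(d, n) = 3 + 3 = 6)
C = 8 (C = (19 - 5) - 1*6 = 14 - 6 = 8)
-116*(125 + (C + 36)*(-54 - 69)) = -116*(125 + (8 + 36)*(-54 - 69)) = -116*(125 + 44*(-123)) = -116*(125 - 5412) = -116*(-5287) = 613292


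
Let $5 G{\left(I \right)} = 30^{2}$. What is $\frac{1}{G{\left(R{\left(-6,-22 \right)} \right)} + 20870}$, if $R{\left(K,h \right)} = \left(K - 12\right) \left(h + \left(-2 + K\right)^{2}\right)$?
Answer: $\frac{1}{21050} \approx 4.7506 \cdot 10^{-5}$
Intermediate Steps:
$R{\left(K,h \right)} = \left(-12 + K\right) \left(h + \left(-2 + K\right)^{2}\right)$
$G{\left(I \right)} = 180$ ($G{\left(I \right)} = \frac{30^{2}}{5} = \frac{1}{5} \cdot 900 = 180$)
$\frac{1}{G{\left(R{\left(-6,-22 \right)} \right)} + 20870} = \frac{1}{180 + 20870} = \frac{1}{21050}$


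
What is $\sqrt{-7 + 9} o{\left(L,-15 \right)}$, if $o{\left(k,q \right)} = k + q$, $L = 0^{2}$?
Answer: $- 15 \sqrt{2} \approx -21.213$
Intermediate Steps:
$L = 0$
$\sqrt{-7 + 9} o{\left(L,-15 \right)} = \sqrt{-7 + 9} \left(0 - 15\right) = \sqrt{2} \left(-15\right) = - 15 \sqrt{2}$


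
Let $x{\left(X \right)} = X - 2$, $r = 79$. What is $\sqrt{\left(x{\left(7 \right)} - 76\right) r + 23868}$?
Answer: $31 \sqrt{19} \approx 135.13$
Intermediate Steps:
$x{\left(X \right)} = -2 + X$
$\sqrt{\left(x{\left(7 \right)} - 76\right) r + 23868} = \sqrt{\left(\left(-2 + 7\right) - 76\right) 79 + 23868} = \sqrt{\left(5 - 76\right) 79 + 23868} = \sqrt{\left(-71\right) 79 + 23868} = \sqrt{-5609 + 23868} = \sqrt{18259} = 31 \sqrt{19}$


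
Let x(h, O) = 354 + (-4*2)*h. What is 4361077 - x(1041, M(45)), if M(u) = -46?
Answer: 4369051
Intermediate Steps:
x(h, O) = 354 - 8*h
4361077 - x(1041, M(45)) = 4361077 - (354 - 8*1041) = 4361077 - (354 - 8328) = 4361077 - 1*(-7974) = 4361077 + 7974 = 4369051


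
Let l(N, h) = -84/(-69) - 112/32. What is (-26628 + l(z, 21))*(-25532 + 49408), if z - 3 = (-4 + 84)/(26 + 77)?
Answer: -14623966434/23 ≈ -6.3582e+8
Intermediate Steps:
z = 389/103 (z = 3 + (-4 + 84)/(26 + 77) = 3 + 80/103 = 389/103 ≈ 3.7767)
l(N, h) = -105/46 (l(N, h) = -84*(-1/69) - 112*1/32 = 28/23 - 7/2 = -105/46)
(-26628 + l(z, 21))*(-25532 + 49408) = (-26628 - 105/46)*(-25532 + 49408) = -1224993/46*23876 = -14623966434/23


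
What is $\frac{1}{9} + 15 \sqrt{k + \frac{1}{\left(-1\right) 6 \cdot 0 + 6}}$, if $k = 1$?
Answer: $\frac{1}{9} + \frac{5 \sqrt{42}}{2} \approx 16.313$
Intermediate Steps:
$\frac{1}{9} + 15 \sqrt{k + \frac{1}{\left(-1\right) 6 \cdot 0 + 6}} = \frac{1}{9} + 15 \sqrt{1 + \frac{1}{\left(-1\right) 6 \cdot 0 + 6}} = \frac{1}{9} + 15 \sqrt{1 + \frac{1}{\left(-6\right) 0 + 6}} = \frac{1}{9} + 15 \sqrt{1 + \frac{1}{0 + 6}} = \frac{1}{9} + 15 \sqrt{1 + \frac{1}{6}} = \frac{1}{9} + 15 \sqrt{\frac{7}{6}} = \frac{1}{9} + 15 \frac{\sqrt{42}}{6} = \frac{1}{9} + \frac{5 \sqrt{42}}{2}$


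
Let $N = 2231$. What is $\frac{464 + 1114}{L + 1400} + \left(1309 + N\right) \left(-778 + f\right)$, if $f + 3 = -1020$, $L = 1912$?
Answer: $- \frac{3519297817}{552} \approx -6.3755 \cdot 10^{6}$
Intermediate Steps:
$f = -1023$ ($f = -3 - 1020 = -1023$)
$\frac{464 + 1114}{L + 1400} + \left(1309 + N\right) \left(-778 + f\right) = \frac{464 + 1114}{1912 + 1400} + \left(1309 + 2231\right) \left(-778 - 1023\right) = \frac{1578}{3312} + 3540 \left(-1801\right) = 1578 \cdot \frac{1}{3312} - 6375540 = \frac{263}{552} - 6375540 = - \frac{3519297817}{552}$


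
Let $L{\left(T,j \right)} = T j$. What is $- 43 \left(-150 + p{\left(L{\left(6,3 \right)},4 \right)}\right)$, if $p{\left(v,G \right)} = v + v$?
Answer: $4902$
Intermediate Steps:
$p{\left(v,G \right)} = 2 v$
$- 43 \left(-150 + p{\left(L{\left(6,3 \right)},4 \right)}\right) = - 43 \left(-150 + 2 \cdot 6 \cdot 3\right) = - 43 \left(-150 + 2 \cdot 18\right) = - 43 \left(-150 + 36\right) = \left(-43\right) \left(-114\right) = 4902$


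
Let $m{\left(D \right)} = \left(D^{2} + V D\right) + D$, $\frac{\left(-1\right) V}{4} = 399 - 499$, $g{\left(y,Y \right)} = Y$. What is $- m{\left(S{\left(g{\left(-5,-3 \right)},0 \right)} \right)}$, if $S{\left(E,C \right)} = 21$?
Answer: $-8862$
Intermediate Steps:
$V = 400$ ($V = - 4 \left(399 - 499\right) = \left(-4\right) \left(-100\right) = 400$)
$m{\left(D \right)} = D^{2} + 401 D$ ($m{\left(D \right)} = \left(D^{2} + 400 D\right) + D = D^{2} + 401 D$)
$- m{\left(S{\left(g{\left(-5,-3 \right)},0 \right)} \right)} = - 21 \left(401 + 21\right) = - 21 \cdot 422 = \left(-1\right) 8862 = -8862$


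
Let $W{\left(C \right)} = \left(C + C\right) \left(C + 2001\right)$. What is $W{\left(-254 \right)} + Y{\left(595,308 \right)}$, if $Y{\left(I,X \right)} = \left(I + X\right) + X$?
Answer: $-886265$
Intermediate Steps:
$W{\left(C \right)} = 2 C \left(2001 + C\right)$
$Y{\left(I,X \right)} = I + 2 X$
$W{\left(-254 \right)} + Y{\left(595,308 \right)} = 2 \left(-254\right) \left(2001 - 254\right) + \left(595 + 2 \cdot 308\right) = 2 \left(-254\right) 1747 + \left(595 + 616\right) = -887476 + 1211 = -886265$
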